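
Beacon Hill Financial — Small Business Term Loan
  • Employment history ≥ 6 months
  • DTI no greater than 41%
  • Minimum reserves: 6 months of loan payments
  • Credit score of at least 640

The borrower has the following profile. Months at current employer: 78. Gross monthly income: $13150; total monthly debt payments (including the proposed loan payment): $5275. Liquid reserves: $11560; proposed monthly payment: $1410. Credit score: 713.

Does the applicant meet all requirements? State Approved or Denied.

Employment 78 ≥ 6 months
DTI = 5,275/13,150 = 40.1% ≤ 41%
Reserves: 11,560 ÷ 1,410 = 8.2 months (meets 6-month minimum)
Credit score 713 ≥ 640 (meets)
All criteria satisfied.

Approved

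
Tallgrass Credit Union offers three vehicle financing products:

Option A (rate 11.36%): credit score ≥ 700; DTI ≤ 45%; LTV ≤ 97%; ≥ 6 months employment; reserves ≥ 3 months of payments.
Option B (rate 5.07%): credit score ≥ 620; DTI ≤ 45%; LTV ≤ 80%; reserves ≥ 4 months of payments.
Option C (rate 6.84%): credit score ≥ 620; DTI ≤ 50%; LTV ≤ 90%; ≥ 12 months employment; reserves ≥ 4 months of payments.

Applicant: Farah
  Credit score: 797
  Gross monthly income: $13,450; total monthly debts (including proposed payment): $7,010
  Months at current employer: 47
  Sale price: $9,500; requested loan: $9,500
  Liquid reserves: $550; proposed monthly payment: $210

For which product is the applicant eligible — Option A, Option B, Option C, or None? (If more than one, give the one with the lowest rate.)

DTI = 7,010/13,450 = 52.1%.
LTV = 9,500/9,500 = 100%.
Reserves = 550/210 = 2.6 months.
Option A: score 797 ≥ 700; DTI 52.1% > 45%; LTV 100% > 97%; employment 47 ≥ 6 mo; reserves 2.6 < 3 mo → does not qualify.
Option B: score 797 ≥ 620; DTI 52.1% > 45%; LTV 100% > 80%; reserves 2.6 < 4 mo → does not qualify.
Option C: score 797 ≥ 620; DTI 52.1% > 50%; LTV 100% > 90%; employment 47 ≥ 12 mo; reserves 2.6 < 4 mo → does not qualify.

None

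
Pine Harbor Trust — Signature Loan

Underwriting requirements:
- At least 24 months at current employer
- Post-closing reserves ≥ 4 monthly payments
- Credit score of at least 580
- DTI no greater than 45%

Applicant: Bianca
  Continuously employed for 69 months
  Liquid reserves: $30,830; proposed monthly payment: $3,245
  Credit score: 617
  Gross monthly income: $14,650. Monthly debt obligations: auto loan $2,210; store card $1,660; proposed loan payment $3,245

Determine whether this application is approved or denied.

Employment 69 ≥ 24 months
Reserves = 30,830/3,245 = 9.5 months ≥ 4
Credit score 617 ≥ 580 (meets)
Total monthly debts = (2,210 + 1,660 + 3,245) = 7,115. Debt-to-income = 7,115/14,650 = 48.6% — over 45% limit
Fails on DTI.

Denied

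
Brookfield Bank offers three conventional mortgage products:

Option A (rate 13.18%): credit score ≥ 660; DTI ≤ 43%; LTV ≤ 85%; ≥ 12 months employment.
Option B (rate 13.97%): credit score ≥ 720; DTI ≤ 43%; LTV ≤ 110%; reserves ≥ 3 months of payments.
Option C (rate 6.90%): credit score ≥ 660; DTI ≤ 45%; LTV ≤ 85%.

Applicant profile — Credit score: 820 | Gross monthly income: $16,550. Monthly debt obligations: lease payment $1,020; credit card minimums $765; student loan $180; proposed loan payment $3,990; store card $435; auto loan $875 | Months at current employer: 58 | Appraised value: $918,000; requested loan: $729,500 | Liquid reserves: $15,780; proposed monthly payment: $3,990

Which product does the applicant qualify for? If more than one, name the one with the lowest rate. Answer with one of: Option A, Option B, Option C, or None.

Option C

Total debts = (1,020 + 765 + 180 + 3,990 + 435 + 875) = 7,265; DTI = 7,265/16,550 = 43.9%.
LTV = 729,500/918,000 = 79.5%.
Reserves = 15,780/3,990 = 4.0 months.
Option A: score 820 ≥ 660; DTI 43.9% > 43%; LTV 79.5% ≤ 85%; employment 58 ≥ 12 mo → does not qualify.
Option B: score 820 ≥ 720; DTI 43.9% > 43%; LTV 79.5% ≤ 110%; reserves 4.0 ≥ 3 mo → does not qualify.
Option C: score 820 ≥ 660; DTI 43.9% ≤ 45%; LTV 79.5% ≤ 85% → qualifies.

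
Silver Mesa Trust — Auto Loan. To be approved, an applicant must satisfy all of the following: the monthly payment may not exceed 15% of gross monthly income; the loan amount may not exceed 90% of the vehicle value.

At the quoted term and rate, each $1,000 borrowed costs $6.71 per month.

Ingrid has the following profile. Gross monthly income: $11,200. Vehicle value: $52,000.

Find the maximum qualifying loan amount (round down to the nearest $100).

Payment cap: 15% × $11,200 = $1,680/month.
At $6.71 per $1,000, that supports 1,680/6.71 × 1,000 ≈ $250,372 → $250,300.
LTV cap: 90% × $52,000 = $46,800 → $46,800.
Binding constraint: loan-to-value.

$46,800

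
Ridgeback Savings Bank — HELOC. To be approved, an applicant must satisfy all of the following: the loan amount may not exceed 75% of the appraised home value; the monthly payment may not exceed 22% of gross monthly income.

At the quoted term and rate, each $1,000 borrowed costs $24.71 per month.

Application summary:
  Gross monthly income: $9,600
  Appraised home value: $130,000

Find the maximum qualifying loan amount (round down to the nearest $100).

$85,400

Payment cap: 22% × $9,600 = $2,112/month.
At $24.71 per $1,000, that supports 2,112/24.71 × 1,000 ≈ $85,471 → $85,400.
LTV cap: 75% × $130,000 = $97,500 → $97,500.
Binding constraint: payment-to-income.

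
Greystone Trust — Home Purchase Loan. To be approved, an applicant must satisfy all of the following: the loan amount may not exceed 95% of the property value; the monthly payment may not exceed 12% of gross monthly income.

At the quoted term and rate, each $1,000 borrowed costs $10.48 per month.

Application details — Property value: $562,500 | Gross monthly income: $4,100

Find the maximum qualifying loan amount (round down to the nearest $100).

Payment cap: 12% × $4,100 = $492/month.
At $10.48 per $1,000, that supports 492/10.48 × 1,000 ≈ $46,946 → $46,900.
LTV cap: 95% × $562,500 = $534,375 → $534,300.
Binding constraint: payment-to-income.

$46,900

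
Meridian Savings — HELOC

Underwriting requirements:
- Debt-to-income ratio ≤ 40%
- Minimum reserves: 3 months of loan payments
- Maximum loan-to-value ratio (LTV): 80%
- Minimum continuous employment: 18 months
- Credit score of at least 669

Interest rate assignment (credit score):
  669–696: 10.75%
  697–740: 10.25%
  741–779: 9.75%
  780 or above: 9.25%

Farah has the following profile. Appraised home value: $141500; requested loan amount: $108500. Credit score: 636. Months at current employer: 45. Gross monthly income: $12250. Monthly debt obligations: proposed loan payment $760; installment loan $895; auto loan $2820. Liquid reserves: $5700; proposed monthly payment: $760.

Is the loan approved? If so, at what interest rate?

Denied

Credit score 636 < 669 (below minimum)
Loan-to-value = 108,500/141,500 = 76.7% — pass (80% max)
Reserves = 5,700/760 = 7.5 months ≥ 3
Employment 45 ≥ 18 months
Total monthly debts = (760 + 895 + 2,820) = 4,475. DTI = 4,475/12,250 = 36.5% ≤ 40%
Not all requirements met → denied.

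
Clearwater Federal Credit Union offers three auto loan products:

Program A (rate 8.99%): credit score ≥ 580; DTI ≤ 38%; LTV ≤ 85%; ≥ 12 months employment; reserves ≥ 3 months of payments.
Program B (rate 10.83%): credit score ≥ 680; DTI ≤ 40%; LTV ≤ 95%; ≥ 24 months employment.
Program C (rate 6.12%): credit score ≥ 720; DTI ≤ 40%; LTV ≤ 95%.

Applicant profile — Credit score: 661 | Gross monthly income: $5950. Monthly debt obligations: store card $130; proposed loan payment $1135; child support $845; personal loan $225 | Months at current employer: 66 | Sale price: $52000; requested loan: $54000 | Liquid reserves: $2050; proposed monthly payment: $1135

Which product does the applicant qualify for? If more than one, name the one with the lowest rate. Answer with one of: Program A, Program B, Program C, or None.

None

Total debts = (130 + 1,135 + 845 + 225) = 2,335; DTI = 2,335/5,950 = 39.2%.
LTV = 54,000/52,000 = 103.8%.
Reserves = 2,050/1,135 = 1.8 months.
Program A: score 661 ≥ 580; DTI 39.2% > 38%; LTV 103.8% > 85%; employment 66 ≥ 12 mo; reserves 1.8 < 3 mo → does not qualify.
Program B: score 661 < 680; DTI 39.2% ≤ 40%; LTV 103.8% > 95%; employment 66 ≥ 24 mo → does not qualify.
Program C: score 661 < 720; DTI 39.2% ≤ 40%; LTV 103.8% > 95% → does not qualify.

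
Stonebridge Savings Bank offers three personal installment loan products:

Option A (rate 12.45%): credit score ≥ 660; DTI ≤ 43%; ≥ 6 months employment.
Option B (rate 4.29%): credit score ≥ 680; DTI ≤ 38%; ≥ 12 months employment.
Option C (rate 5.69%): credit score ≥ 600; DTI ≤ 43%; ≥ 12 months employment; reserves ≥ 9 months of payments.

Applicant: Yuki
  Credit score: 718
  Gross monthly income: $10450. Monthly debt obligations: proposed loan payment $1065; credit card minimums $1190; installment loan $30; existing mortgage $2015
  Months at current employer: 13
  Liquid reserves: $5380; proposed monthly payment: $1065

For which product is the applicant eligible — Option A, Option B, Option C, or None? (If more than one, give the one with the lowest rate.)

Option A

Total debts = (1,065 + 1,190 + 30 + 2,015) = 4,300; DTI = 4,300/10,450 = 41.1%.
Reserves = 5,380/1,065 = 5.1 months.
Option A: score 718 ≥ 660; DTI 41.1% ≤ 43%; employment 13 ≥ 6 mo → qualifies.
Option B: score 718 ≥ 680; DTI 41.1% > 38%; employment 13 ≥ 12 mo → does not qualify.
Option C: score 718 ≥ 600; DTI 41.1% ≤ 43%; employment 13 ≥ 12 mo; reserves 5.1 < 9 mo → does not qualify.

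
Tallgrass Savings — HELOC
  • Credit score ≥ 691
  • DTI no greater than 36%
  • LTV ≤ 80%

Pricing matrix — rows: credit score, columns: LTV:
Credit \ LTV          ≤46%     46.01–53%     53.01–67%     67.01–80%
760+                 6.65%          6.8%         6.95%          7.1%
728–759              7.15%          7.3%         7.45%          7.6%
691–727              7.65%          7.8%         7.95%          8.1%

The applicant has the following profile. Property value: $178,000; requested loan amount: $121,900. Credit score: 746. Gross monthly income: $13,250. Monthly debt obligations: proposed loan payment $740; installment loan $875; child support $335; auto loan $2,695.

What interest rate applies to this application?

7.6%

Credit score 746 ≥ 691; Total monthly debts = (740 + 875 + 335 + 2,695) = 4,645. DTI = 4,645/13,250 = 35.1% ≤ 36%
Loan-to-value = 121,900/178,000 = 68.5% — pass (80% max)
Row: 746 falls in 728–759. Column: 68.5% falls in 67.01–80%. Rate = 7.6%.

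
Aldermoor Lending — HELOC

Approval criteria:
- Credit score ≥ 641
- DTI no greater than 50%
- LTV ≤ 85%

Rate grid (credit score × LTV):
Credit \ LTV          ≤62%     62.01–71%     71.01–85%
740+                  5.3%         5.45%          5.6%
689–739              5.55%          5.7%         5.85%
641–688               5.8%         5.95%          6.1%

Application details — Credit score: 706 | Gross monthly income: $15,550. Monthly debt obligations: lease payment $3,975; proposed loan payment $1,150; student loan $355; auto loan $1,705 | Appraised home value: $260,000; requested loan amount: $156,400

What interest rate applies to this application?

Credit score 706 ≥ 641; Total monthly debts = (3,975 + 1,150 + 355 + 1,705) = 7,185. DTI = 7,185/15,550 = 46.2% ≤ 50%
LTV: 156,400 ÷ 260,000 = 60.2%, within 85% cap
Score 706 is in the 689–739 band; LTV 60.2% is in the ≤62% band → 5.55%.

5.55%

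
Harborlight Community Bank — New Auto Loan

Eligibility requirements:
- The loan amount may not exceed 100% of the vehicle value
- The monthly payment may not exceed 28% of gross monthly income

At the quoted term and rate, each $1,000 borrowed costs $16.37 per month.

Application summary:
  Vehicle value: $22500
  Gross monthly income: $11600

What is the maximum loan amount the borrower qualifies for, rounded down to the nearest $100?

$22,500

Payment cap: 28% × $11,600 = $3,248/month.
At $16.37 per $1,000, that supports 3,248/16.37 × 1,000 ≈ $198,411 → $198,400.
LTV cap: 100% × $22,500 = $22,500 → $22,500.
Binding constraint: loan-to-value.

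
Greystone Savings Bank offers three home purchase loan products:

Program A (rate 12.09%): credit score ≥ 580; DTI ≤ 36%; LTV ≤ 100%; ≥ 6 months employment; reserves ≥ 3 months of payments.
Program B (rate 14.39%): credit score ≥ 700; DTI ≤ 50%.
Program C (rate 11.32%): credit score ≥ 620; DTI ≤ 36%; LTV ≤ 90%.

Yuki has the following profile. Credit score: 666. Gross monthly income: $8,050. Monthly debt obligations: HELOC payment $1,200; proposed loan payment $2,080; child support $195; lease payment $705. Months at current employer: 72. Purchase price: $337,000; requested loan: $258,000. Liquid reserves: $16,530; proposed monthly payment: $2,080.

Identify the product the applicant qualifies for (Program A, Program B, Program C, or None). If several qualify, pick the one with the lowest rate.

Total debts = (1,200 + 2,080 + 195 + 705) = 4,180; DTI = 4,180/8,050 = 51.9%.
LTV = 258,000/337,000 = 76.6%.
Reserves = 16,530/2,080 = 7.9 months.
Program A: score 666 ≥ 580; DTI 51.9% > 36%; LTV 76.6% ≤ 100%; employment 72 ≥ 6 mo; reserves 7.9 ≥ 3 mo → does not qualify.
Program B: score 666 < 700; DTI 51.9% > 50% → does not qualify.
Program C: score 666 ≥ 620; DTI 51.9% > 36%; LTV 76.6% ≤ 90% → does not qualify.

None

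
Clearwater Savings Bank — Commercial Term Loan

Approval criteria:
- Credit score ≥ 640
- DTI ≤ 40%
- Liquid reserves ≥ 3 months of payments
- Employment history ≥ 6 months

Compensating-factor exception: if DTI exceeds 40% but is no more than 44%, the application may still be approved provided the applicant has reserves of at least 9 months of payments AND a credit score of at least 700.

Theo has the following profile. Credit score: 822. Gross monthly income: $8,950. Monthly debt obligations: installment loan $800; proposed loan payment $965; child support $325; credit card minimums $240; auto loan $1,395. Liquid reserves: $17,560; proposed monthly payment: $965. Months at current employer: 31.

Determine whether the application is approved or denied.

Approved

Credit score 822 ≥ 640 (meets base)
Total debts = (800 + 965 + 325 + 240 + 1,395) = 3,725. DTI: 3,725 ÷ 8,950 = 41.6%, over the 40% base limit.
Reserves = 17,560/965 = 18.2 months ≥ 3
Employment 31 ≥ 6 months
DTI 41.6% is within the 40%–44% exception band; checking compensating factors.
Override check — reserves: 18.2 mo (ok); score: 822 (ok).
Both compensating conditions met → exception applies.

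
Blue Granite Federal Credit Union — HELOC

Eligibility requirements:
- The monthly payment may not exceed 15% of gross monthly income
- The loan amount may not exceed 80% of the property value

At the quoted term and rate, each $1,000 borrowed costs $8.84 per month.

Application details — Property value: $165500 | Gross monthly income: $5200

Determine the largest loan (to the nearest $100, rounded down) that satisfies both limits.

$88,200

Payment cap: 15% × $5,200 = $780/month.
At $8.84 per $1,000, that supports 780/8.84 × 1,000 ≈ $88,235 → $88,200.
LTV cap: 80% × $165,500 = $132,400 → $132,400.
Binding constraint: payment-to-income.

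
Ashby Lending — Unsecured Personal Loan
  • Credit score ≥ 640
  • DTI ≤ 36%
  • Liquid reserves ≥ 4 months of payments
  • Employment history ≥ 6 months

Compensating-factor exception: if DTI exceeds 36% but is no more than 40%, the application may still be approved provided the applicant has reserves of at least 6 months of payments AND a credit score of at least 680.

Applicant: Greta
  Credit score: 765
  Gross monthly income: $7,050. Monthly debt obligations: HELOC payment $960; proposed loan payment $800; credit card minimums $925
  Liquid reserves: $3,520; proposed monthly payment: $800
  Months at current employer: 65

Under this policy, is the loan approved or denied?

Credit score 765 ≥ 640 (meets base)
Total debts = (960 + 800 + 925) = 2,685. DTI: 2,685 ÷ 7,050 = 38.1%, over the 36% base limit.
Liquid reserves cover 3,520/800 = 4.4 months — ≥ 4 required
Employment 65 ≥ 6 months
38.1% falls in the override range (36%–40%), so the compensating-factor test applies.
Override check — reserves: 4.4 mo (short of 6); score: 765 (ok).
Compensating-factor requirement not fully met.

Denied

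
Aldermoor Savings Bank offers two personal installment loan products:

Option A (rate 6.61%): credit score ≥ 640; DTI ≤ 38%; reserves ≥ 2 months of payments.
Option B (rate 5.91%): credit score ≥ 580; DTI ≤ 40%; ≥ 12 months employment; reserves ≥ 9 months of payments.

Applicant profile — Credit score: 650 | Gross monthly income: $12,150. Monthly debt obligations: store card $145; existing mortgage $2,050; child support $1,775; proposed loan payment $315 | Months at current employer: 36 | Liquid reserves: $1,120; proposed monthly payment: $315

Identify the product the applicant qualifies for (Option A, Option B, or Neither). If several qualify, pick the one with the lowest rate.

Option A

Total debts = (145 + 2,050 + 1,775 + 315) = 4,285; DTI = 4,285/12,150 = 35.3%.
Reserves = 1,120/315 = 3.6 months.
Option A: score 650 ≥ 640; DTI 35.3% ≤ 38%; reserves 3.6 ≥ 2 mo → qualifies.
Option B: score 650 ≥ 580; DTI 35.3% ≤ 40%; employment 36 ≥ 12 mo; reserves 3.6 < 9 mo → does not qualify.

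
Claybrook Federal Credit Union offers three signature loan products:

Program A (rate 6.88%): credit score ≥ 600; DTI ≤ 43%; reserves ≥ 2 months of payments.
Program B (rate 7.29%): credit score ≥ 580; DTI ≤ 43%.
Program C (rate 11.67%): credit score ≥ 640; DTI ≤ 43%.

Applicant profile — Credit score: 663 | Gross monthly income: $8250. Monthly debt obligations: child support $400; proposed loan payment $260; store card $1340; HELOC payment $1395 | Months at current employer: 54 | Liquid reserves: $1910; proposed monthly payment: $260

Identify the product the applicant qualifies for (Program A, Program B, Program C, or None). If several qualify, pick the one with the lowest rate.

Total debts = (400 + 260 + 1,340 + 1,395) = 3,395; DTI = 3,395/8,250 = 41.2%.
Reserves = 1,910/260 = 7.3 months.
Program A: score 663 ≥ 600; DTI 41.2% ≤ 43%; reserves 7.3 ≥ 2 mo → qualifies.
Program B: score 663 ≥ 580; DTI 41.2% ≤ 43% → qualifies.
Program C: score 663 ≥ 640; DTI 41.2% ≤ 43% → qualifies.
Qualifying: Program A, Program B, Program C. Lowest rate is 6.88% → Program A.

Program A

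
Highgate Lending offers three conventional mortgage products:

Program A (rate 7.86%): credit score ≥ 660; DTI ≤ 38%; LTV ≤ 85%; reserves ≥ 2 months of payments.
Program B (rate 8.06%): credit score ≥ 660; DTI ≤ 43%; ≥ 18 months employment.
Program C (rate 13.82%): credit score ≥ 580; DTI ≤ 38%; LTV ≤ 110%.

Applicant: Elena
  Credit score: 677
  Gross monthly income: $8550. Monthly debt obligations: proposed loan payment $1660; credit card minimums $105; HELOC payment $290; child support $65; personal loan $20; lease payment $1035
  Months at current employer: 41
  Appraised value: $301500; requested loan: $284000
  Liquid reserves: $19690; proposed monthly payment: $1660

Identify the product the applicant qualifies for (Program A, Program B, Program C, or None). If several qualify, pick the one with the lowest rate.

Total debts = (1,660 + 105 + 290 + 65 + 20 + 1,035) = 3,175; DTI = 3,175/8,550 = 37.1%.
LTV = 284,000/301,500 = 94.2%.
Reserves = 19,690/1,660 = 11.9 months.
Program A: score 677 ≥ 660; DTI 37.1% ≤ 38%; LTV 94.2% > 85%; reserves 11.9 ≥ 2 mo → does not qualify.
Program B: score 677 ≥ 660; DTI 37.1% ≤ 43%; employment 41 ≥ 18 mo → qualifies.
Program C: score 677 ≥ 580; DTI 37.1% ≤ 38%; LTV 94.2% ≤ 110% → qualifies.
Qualifying: Program B, Program C. Lowest rate is 8.06% → Program B.

Program B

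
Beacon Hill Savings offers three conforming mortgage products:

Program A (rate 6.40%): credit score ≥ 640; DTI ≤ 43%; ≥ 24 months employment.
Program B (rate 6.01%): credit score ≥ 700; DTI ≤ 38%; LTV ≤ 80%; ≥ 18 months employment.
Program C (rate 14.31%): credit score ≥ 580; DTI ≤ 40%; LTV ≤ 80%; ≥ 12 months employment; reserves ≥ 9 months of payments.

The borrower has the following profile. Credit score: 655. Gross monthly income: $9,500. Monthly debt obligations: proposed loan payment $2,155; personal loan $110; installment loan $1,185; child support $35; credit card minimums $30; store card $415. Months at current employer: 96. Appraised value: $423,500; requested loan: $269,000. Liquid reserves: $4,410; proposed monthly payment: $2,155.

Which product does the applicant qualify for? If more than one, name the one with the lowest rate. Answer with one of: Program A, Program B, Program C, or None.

Total debts = (2,155 + 110 + 1,185 + 35 + 30 + 415) = 3,930; DTI = 3,930/9,500 = 41.4%.
LTV = 269,000/423,500 = 63.5%.
Reserves = 4,410/2,155 = 2.0 months.
Program A: score 655 ≥ 640; DTI 41.4% ≤ 43%; employment 96 ≥ 24 mo → qualifies.
Program B: score 655 < 700; DTI 41.4% > 38%; LTV 63.5% ≤ 80%; employment 96 ≥ 18 mo → does not qualify.
Program C: score 655 ≥ 580; DTI 41.4% > 40%; LTV 63.5% ≤ 80%; employment 96 ≥ 12 mo; reserves 2.0 < 9 mo → does not qualify.

Program A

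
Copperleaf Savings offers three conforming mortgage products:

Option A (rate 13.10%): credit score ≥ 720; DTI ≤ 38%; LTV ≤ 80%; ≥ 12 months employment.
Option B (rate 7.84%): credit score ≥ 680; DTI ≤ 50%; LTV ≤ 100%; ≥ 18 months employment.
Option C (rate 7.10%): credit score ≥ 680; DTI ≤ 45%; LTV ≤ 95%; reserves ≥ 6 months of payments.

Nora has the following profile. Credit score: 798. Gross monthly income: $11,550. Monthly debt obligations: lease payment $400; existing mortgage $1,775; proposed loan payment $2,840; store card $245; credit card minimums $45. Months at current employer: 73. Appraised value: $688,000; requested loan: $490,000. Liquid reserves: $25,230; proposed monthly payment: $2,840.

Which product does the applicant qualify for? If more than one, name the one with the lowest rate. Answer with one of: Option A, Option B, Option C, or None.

Total debts = (400 + 1,775 + 2,840 + 245 + 45) = 5,305; DTI = 5,305/11,550 = 45.9%.
LTV = 490,000/688,000 = 71.2%.
Reserves = 25,230/2,840 = 8.9 months.
Option A: score 798 ≥ 720; DTI 45.9% > 38%; LTV 71.2% ≤ 80%; employment 73 ≥ 12 mo → does not qualify.
Option B: score 798 ≥ 680; DTI 45.9% ≤ 50%; LTV 71.2% ≤ 100%; employment 73 ≥ 18 mo → qualifies.
Option C: score 798 ≥ 680; DTI 45.9% > 45%; LTV 71.2% ≤ 95%; reserves 8.9 ≥ 6 mo → does not qualify.

Option B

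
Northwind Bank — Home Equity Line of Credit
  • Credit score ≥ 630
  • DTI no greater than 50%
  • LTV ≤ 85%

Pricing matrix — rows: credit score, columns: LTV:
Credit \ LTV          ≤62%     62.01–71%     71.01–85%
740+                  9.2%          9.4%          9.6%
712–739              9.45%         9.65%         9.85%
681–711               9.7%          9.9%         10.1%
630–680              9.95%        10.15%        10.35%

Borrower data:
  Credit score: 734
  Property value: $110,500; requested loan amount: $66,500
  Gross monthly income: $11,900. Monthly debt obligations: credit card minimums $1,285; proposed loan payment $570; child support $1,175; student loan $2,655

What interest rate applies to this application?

Credit score 734 ≥ 630; Total monthly debts = (1,285 + 570 + 1,175 + 2,655) = 5,685. DTI: 5,685 ÷ 11,900 = 47.8%, within the 50% cap
LTV: 66,500 ÷ 110,500 = 60.2%, within 85% cap
Row: 734 falls in 712–739. Column: 60.2% falls in ≤62%. Rate = 9.45%.

9.45%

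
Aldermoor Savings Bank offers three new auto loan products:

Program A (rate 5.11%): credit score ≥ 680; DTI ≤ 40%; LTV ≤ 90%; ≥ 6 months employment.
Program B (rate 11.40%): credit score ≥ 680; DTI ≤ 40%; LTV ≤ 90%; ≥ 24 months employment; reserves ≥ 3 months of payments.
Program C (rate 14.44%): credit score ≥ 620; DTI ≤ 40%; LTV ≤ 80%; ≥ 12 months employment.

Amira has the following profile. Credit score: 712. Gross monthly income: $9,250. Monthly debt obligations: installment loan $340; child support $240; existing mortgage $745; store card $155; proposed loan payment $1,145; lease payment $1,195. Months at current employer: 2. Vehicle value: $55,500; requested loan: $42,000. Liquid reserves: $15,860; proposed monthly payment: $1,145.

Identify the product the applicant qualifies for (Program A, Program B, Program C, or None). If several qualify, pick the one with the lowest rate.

Total debts = (340 + 240 + 745 + 155 + 1,145 + 1,195) = 3,820; DTI = 3,820/9,250 = 41.3%.
LTV = 42,000/55,500 = 75.7%.
Reserves = 15,860/1,145 = 13.9 months.
Program A: score 712 ≥ 680; DTI 41.3% > 40%; LTV 75.7% ≤ 90%; employment 2 < 6 mo → does not qualify.
Program B: score 712 ≥ 680; DTI 41.3% > 40%; LTV 75.7% ≤ 90%; employment 2 < 24 mo; reserves 13.9 ≥ 3 mo → does not qualify.
Program C: score 712 ≥ 620; DTI 41.3% > 40%; LTV 75.7% ≤ 80%; employment 2 < 12 mo → does not qualify.

None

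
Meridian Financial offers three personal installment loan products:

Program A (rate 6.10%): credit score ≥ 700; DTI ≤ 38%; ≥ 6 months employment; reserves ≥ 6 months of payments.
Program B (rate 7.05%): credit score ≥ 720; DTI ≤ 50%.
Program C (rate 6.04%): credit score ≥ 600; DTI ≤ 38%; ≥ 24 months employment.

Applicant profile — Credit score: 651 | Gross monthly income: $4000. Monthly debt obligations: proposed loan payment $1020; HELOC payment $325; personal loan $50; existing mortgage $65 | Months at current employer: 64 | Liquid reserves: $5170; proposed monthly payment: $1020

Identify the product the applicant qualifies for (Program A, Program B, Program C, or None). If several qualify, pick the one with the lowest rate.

Program C

Total debts = (1,020 + 325 + 50 + 65) = 1,460; DTI = 1,460/4,000 = 36.5%.
Reserves = 5,170/1,020 = 5.1 months.
Program A: score 651 < 700; DTI 36.5% ≤ 38%; employment 64 ≥ 6 mo; reserves 5.1 < 6 mo → does not qualify.
Program B: score 651 < 720; DTI 36.5% ≤ 50% → does not qualify.
Program C: score 651 ≥ 600; DTI 36.5% ≤ 38%; employment 64 ≥ 24 mo → qualifies.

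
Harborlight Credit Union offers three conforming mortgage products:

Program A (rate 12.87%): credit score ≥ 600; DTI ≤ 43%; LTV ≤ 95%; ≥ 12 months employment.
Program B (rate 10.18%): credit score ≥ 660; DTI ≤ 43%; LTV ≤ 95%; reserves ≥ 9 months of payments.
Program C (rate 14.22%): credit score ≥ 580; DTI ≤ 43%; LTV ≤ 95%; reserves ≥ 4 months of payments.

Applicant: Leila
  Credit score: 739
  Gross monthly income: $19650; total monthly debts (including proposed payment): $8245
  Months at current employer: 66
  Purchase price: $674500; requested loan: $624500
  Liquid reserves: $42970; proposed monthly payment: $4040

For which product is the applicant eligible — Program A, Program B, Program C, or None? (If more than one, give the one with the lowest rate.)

Program B

DTI = 8,245/19,650 = 42%.
LTV = 624,500/674,500 = 92.6%.
Reserves = 42,970/4,040 = 10.6 months.
Program A: score 739 ≥ 600; DTI 42% ≤ 43%; LTV 92.6% ≤ 95%; employment 66 ≥ 12 mo → qualifies.
Program B: score 739 ≥ 660; DTI 42% ≤ 43%; LTV 92.6% ≤ 95%; reserves 10.6 ≥ 9 mo → qualifies.
Program C: score 739 ≥ 580; DTI 42% ≤ 43%; LTV 92.6% ≤ 95%; reserves 10.6 ≥ 4 mo → qualifies.
Qualifying: Program A, Program B, Program C. Lowest rate is 10.18% → Program B.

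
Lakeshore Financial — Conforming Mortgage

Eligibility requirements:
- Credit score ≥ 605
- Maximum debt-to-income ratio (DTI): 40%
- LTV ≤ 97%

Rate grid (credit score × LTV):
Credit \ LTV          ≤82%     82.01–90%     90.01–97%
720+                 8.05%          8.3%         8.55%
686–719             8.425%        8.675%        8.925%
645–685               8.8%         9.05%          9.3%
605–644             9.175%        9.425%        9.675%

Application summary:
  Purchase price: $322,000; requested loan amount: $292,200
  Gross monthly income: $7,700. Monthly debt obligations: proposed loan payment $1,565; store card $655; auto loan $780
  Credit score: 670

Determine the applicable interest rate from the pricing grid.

9.3%

Credit score 670 ≥ 605; Total monthly debts = (1,565 + 655 + 780) = 3,000. Debt-to-income = 3,000/7,700 = 39% — meets 40% limit
LTV = 292,200/322,000 = 90.7% ≤ 97%
Score 670 is in the 645–685 band; LTV 90.7% is in the 90.01–97% band → 9.3%.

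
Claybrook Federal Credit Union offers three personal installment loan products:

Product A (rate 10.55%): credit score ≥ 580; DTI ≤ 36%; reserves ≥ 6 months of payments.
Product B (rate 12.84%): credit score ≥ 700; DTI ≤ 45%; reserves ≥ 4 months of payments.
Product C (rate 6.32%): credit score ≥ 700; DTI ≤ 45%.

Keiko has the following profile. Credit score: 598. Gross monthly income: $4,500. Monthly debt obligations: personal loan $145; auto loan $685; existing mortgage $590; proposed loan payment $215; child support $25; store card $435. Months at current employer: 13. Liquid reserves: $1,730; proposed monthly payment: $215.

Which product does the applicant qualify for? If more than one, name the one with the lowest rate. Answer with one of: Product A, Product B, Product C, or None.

None

Total debts = (145 + 685 + 590 + 215 + 25 + 435) = 2,095; DTI = 2,095/4,500 = 46.6%.
Reserves = 1,730/215 = 8.0 months.
Product A: score 598 ≥ 580; DTI 46.6% > 36%; reserves 8.0 ≥ 6 mo → does not qualify.
Product B: score 598 < 700; DTI 46.6% > 45%; reserves 8.0 ≥ 4 mo → does not qualify.
Product C: score 598 < 700; DTI 46.6% > 45% → does not qualify.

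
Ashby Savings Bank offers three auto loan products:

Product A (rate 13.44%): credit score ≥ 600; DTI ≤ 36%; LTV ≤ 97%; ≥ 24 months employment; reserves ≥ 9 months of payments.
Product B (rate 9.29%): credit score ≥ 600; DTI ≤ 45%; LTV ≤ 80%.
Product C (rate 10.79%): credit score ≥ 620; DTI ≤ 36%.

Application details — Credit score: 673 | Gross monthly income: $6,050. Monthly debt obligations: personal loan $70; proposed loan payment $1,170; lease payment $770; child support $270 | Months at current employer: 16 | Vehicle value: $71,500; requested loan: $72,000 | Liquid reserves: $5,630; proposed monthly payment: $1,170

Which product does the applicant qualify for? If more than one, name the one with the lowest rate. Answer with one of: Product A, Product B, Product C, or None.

Total debts = (70 + 1,170 + 770 + 270) = 2,280; DTI = 2,280/6,050 = 37.7%.
LTV = 72,000/71,500 = 100.7%.
Reserves = 5,630/1,170 = 4.8 months.
Product A: score 673 ≥ 600; DTI 37.7% > 36%; LTV 100.7% > 97%; employment 16 < 24 mo; reserves 4.8 < 9 mo → does not qualify.
Product B: score 673 ≥ 600; DTI 37.7% ≤ 45%; LTV 100.7% > 80% → does not qualify.
Product C: score 673 ≥ 620; DTI 37.7% > 36% → does not qualify.

None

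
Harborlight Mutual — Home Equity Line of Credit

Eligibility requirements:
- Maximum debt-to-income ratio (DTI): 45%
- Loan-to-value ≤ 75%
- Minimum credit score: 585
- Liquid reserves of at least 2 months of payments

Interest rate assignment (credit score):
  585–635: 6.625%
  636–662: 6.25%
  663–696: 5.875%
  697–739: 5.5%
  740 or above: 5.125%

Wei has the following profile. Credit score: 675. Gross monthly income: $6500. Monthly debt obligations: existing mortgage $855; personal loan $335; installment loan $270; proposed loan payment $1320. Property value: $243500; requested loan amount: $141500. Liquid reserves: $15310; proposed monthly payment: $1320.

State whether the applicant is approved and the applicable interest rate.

Approved at 5.875%

Credit score 675 ≥ 585 (meets minimum)
Total monthly debts = (855 + 335 + 270 + 1,320) = 2,780. DTI = 2,780/6,500 = 42.8% ≤ 45%
LTV = 141,500/243,500 = 58.1% ≤ 75%
Reserves: 15,310 ÷ 1,320 = 11.6 months (meets 2-month minimum)
All requirements met. Score 675 falls in the 663–696 tier → 5.875%.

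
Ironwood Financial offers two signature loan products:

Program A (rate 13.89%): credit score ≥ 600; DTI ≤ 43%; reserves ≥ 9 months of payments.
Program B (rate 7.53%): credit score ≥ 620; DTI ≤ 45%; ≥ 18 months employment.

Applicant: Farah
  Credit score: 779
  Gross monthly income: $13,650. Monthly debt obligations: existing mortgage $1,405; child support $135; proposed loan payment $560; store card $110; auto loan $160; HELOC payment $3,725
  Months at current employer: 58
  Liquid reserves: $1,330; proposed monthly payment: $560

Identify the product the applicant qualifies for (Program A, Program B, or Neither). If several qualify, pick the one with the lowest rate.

Total debts = (1,405 + 135 + 560 + 110 + 160 + 3,725) = 6,095; DTI = 6,095/13,650 = 44.7%.
Reserves = 1,330/560 = 2.4 months.
Program A: score 779 ≥ 600; DTI 44.7% > 43%; reserves 2.4 < 9 mo → does not qualify.
Program B: score 779 ≥ 620; DTI 44.7% ≤ 45%; employment 58 ≥ 18 mo → qualifies.

Program B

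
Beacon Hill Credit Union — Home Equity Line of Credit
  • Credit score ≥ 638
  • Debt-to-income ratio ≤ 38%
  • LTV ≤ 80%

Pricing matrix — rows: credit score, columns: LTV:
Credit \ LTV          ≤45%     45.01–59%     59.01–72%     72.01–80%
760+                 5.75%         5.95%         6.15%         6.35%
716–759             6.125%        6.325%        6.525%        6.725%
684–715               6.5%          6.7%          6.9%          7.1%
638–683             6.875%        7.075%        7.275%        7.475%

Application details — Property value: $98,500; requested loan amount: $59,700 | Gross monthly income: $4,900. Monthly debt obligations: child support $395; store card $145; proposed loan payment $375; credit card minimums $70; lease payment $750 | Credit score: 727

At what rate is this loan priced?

Credit score 727 ≥ 638; Total monthly debts = (395 + 145 + 375 + 70 + 750) = 1,735. DTI = 1,735/4,900 = 35.4% ≤ 38%
Loan-to-value = 59,700/98,500 = 60.6% — pass (80% max)
Score 727 is in the 716–759 band; LTV 60.6% is in the 59.01–72% band → 6.525%.

6.525%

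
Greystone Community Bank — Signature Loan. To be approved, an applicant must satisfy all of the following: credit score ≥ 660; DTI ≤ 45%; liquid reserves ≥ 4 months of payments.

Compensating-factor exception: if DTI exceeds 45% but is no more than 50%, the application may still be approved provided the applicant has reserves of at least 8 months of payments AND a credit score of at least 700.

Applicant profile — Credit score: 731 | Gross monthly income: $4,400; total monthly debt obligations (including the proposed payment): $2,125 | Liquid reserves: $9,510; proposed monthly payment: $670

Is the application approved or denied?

Credit score 731 ≥ 660 (meets base)
DTI = 2,125/4,400 = 48.3% > 45% — standard DTI limit exceeded.
Reserves: 9,510 ÷ 670 = 14.2 months (meets 4-month minimum)
48.3% falls in the override range (45%–50%), so the compensating-factor test applies.
Reserves 14.2 ≥ 8 months; credit score 731 ≥ 700.
Both override conditions satisfied; DTI exception granted.

Approved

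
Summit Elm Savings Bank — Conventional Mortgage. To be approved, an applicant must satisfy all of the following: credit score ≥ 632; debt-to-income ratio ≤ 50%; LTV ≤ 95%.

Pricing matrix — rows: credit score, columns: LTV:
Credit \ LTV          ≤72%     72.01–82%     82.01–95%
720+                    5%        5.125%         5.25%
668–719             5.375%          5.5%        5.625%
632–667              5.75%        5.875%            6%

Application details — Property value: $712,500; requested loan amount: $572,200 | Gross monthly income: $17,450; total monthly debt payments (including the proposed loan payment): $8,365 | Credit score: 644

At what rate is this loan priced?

5.875%

Credit score 644 ≥ 632; DTI: 8,365 ÷ 17,450 = 47.9%, within the 50% cap
LTV = 572,200/712,500 = 80.3% ≤ 95%
Row: 644 falls in 632–667. Column: 80.3% falls in 72.01–82%. Rate = 5.875%.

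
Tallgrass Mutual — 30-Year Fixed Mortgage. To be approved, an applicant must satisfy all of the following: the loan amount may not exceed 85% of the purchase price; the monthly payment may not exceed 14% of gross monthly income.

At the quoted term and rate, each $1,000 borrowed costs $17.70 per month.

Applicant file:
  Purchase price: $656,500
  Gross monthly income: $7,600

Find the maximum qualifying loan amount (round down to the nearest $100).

$60,100

Payment cap: 14% × $7,600 = $1,064/month.
At $17.70 per $1,000, that supports 1,064/17.70 × 1,000 ≈ $60,112 → $60,100.
LTV cap: 85% × $656,500 = $558,025 → $558,000.
Binding constraint: payment-to-income.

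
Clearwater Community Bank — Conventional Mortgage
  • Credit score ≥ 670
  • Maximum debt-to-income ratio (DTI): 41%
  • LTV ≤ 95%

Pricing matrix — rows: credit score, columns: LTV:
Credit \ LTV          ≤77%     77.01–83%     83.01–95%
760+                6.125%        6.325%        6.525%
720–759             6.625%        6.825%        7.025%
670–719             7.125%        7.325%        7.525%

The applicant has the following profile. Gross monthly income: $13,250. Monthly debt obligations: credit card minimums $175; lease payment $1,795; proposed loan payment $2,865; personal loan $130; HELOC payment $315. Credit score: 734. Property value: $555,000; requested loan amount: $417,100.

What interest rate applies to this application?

6.625%

Credit score 734 ≥ 670; Total monthly debts = (175 + 1,795 + 2,865 + 130 + 315) = 5,280. Debt-to-income = 5,280/13,250 = 39.8% — meets 41% limit
LTV: 417,100 ÷ 555,000 = 75.2%, within 95% cap
Score 734 is in the 720–759 band; LTV 75.2% is in the ≤77% band → 6.625%.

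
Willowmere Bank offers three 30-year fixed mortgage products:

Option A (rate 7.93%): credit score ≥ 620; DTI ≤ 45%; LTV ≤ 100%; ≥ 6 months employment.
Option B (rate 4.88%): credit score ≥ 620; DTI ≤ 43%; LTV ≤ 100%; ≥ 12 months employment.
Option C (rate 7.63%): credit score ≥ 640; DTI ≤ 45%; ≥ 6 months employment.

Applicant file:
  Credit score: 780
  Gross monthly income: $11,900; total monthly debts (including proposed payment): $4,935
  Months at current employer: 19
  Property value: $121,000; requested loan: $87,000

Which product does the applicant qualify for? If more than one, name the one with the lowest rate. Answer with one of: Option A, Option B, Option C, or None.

DTI = 4,935/11,900 = 41.5%.
LTV = 87,000/121,000 = 71.9%.
Option A: score 780 ≥ 620; DTI 41.5% ≤ 45%; LTV 71.9% ≤ 100%; employment 19 ≥ 6 mo → qualifies.
Option B: score 780 ≥ 620; DTI 41.5% ≤ 43%; LTV 71.9% ≤ 100%; employment 19 ≥ 12 mo → qualifies.
Option C: score 780 ≥ 640; DTI 41.5% ≤ 45%; employment 19 ≥ 6 mo → qualifies.
Qualifying: Option A, Option B, Option C. Lowest rate is 4.88% → Option B.

Option B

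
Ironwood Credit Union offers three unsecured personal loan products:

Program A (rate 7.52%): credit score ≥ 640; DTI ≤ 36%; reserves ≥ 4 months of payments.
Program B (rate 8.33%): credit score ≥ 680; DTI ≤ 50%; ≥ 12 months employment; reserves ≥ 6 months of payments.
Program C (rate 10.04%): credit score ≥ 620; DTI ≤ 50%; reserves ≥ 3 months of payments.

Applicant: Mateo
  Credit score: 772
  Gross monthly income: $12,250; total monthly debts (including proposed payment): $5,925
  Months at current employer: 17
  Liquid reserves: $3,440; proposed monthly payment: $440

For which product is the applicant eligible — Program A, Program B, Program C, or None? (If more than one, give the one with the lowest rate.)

DTI = 5,925/12,250 = 48.4%.
Reserves = 3,440/440 = 7.8 months.
Program A: score 772 ≥ 640; DTI 48.4% > 36%; reserves 7.8 ≥ 4 mo → does not qualify.
Program B: score 772 ≥ 680; DTI 48.4% ≤ 50%; employment 17 ≥ 12 mo; reserves 7.8 ≥ 6 mo → qualifies.
Program C: score 772 ≥ 620; DTI 48.4% ≤ 50%; reserves 7.8 ≥ 3 mo → qualifies.
Qualifying: Program B, Program C. Lowest rate is 8.33% → Program B.

Program B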